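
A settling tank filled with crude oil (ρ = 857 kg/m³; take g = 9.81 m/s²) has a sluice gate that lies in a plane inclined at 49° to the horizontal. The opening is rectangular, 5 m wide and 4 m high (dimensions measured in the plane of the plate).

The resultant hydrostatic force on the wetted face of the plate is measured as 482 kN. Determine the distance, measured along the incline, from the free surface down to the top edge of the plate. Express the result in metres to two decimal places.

y_top ≈ 1.80 m

γ = ρg = 857 × 9.81 / 1000 = 8.40717 kN/m³.
A = 5 × 4 = 20 m².
From F = γ·h_c·A, the centroid depth is h_c = 482/(8.40717 × 20) = 2.8666 m.
Let θ = 49° be the plate's angle to the horizontal; measure y along the incline from where the plane meets the free surface. Vertical depth h = y·sinθ with sinθ = 0.754710.
Along the incline, y_c = h_c/sinθ = 2.8666/0.754710 = 3.79828 m.
The centroid lies 4/2 = 2 m below the top edge, so the top edge sits at y_top = 3.79828 − 2 = 1.79828 m along the incline.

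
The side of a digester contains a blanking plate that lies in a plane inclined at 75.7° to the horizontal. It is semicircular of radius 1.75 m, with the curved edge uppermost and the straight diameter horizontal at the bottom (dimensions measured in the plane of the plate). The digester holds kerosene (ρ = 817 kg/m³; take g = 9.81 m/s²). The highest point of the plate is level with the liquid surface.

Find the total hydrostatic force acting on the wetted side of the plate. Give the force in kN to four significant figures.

F ≈ 37.63 kN

γ = ρg = 817 × 9.81 / 1000 = 8.01477 kN/m³.
Let θ = 75.7° be the plate's angle to the horizontal; measure y along the incline from where the plane meets the free surface. Vertical depth h = y·sinθ with sinθ = 0.969016.
The centroid lies 4r/(3π) = 0.742723 m above the diameter, so r − 4r/(3π) = 1.75 − 0.742723 = 1.00728 m below the topmost point, so y_c = 1.00728 m and h_c = 1.00728 × 0.969016 = 0.97607 m.
A = πr²/2 = π × 1.75²/2 = 4.81056 m².
Resultant F = γ·h_c·A = 8.01477 × 0.97607 × 4.81056 = 37.6329 kN.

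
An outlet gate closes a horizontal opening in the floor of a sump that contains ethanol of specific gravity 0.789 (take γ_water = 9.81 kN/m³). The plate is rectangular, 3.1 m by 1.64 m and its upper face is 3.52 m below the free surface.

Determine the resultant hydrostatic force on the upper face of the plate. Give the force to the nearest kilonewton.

F ≈ 139 kN

γ = 0.789 × 9.81 = 7.74009 kN/m³.
The plate is horizontal, so pressure is uniform at p = γ·h = 7.74009 × 3.52 = 27.2451 kN/m².
A = 3.1 × 1.64 = 5.084 m².
F = p·A = 27.2451 × 5.084 = 138.514 kN.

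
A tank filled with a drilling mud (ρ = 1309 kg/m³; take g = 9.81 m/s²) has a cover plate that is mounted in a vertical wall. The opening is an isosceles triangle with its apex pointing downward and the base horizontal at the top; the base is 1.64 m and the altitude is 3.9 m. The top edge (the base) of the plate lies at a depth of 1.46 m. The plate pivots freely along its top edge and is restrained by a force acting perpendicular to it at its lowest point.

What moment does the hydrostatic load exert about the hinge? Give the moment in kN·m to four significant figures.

γ = ρg = 1309 × 9.81 / 1000 = 12.84129 kN/m³.
With the apex down, the centroid sits h/3 = 3.9/3 = 1.3 m below the base (the top edge), so the centroid depth is h_c = 1.46 + 1.3 = 2.76 m.
A = ½ × 1.64 × 3.9 = 3.198 m².
Resultant F = γ·h_c·A = 12.84129 × 2.76 × 3.198 = 113.343 kN.
I_c = b·h³/36 = 1.64 × 3.9³/36 = 2.70231 m⁴.
Centre of pressure: y_p = y_c + I_c/(y_c·A) = 2.76 + 2.70231/(2.76 × 3.198) = 2.76 + 0.306159 = 3.06616 m along the plane.
The resultant acts 1.3 + 0.306159 = 1.60616 m (along the plate) below the hinge at the top edge, so the moment about the hinge is M = F × 1.60616 = 113.343 × 1.60616 = 182.047 kN·m.

M ≈ 182.0 kN·m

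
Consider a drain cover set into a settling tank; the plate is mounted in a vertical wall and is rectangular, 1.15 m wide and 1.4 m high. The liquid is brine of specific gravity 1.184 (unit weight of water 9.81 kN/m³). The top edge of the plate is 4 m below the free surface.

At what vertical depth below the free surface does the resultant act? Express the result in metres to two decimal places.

h_p = 4.73 m

γ = 1.184 × 9.81 = 11.61504 kN/m³.
The centroid lies 1.4/2 = 0.7 m below the top edge, so the centroid depth is h_c = 4 + 0.7 = 4.7 m.
A = 1.15 × 1.4 = 1.61 m².
Resultant F = γ·h_c·A = 11.61504 × 4.7 × 1.61 = 87.891 kN.
I_c = b·h³/12 = 1.15 × 1.4³/12 = 0.262967 m⁴.
Centre of pressure: y_p = y_c + I_c/(y_c·A) = 4.7 + 0.262967/(4.7 × 1.61) = 4.7 + 0.0347518 = 4.73475 m along the plane.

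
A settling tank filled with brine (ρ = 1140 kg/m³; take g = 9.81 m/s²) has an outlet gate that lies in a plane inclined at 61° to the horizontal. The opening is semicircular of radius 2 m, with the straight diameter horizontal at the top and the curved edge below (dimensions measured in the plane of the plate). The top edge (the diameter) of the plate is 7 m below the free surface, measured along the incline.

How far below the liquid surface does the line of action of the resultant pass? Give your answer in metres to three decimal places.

h_p = 6.896 m

γ = ρg = 1140 × 9.81 / 1000 = 11.1834 kN/m³.
Let θ = 61° be the plate's angle to the horizontal; measure y along the incline from where the plane meets the free surface. Vertical depth h = y·sinθ with sinθ = 0.874620.
The centroid of a semicircle lies 4r/(3π) = 0.848826 m from the diameter, here below the top edge, so y_c = 7 + 0.848826 = 7.84883 m and h_c = 7.84883 × 0.874620 = 6.86474 m.
A = πr²/2 = π × 2²/2 = 6.28319 m².
Resultant F = γ·h_c·A = 11.1834 × 6.86474 × 6.28319 = 482.368 kN.
I_c = (π/8 − 8/(9π))·r⁴ = 0.109757 × 2⁴ = 1.75611 m⁴.
Centre of pressure: y_p = y_c + I_c/(y_c·A) = 7.84883 + 1.75611/(7.84883 × 6.28319) = 7.84883 + 0.0356096 = 7.88444 m along the plane.
Vertically, h_p = y_p·sinθ = 7.88444 × 0.874620 = 6.89589 m.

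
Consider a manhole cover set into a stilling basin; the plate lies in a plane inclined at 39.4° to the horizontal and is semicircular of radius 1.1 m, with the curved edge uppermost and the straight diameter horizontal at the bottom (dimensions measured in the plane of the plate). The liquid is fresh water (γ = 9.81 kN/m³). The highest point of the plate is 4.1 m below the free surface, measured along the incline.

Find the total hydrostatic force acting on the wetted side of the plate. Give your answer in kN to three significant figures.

F ≈ 56.0 kN

γ = 9.81 kN/m³.
Let θ = 39.4° be the plate's angle to the horizontal; measure y along the incline from where the plane meets the free surface. Vertical depth h = y·sinθ with sinθ = 0.634731.
The centroid lies 4r/(3π) = 0.466854 m above the diameter, so r − 4r/(3π) = 1.1 − 0.466854 = 0.633146 m below the topmost point, so y_c = 4.1 + 0.633146 = 4.73315 m and h_c = 4.73315 × 0.634731 = 3.00428 m.
A = πr²/2 = π × 1.1²/2 = 1.90066 m².
Resultant F = γ·h_c·A = 9.81 × 3.00428 × 1.90066 = 56.0162 kN.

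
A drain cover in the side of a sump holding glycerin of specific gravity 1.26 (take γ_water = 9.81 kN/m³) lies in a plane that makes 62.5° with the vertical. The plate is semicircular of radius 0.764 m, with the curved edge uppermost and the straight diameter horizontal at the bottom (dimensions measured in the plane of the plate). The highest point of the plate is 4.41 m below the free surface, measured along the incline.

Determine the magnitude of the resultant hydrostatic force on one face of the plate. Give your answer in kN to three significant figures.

γ = 1.26 × 9.81 = 12.3606 kN/m³.
The plate makes 62.5° with the vertical, i.e. θ = 90° − 62.5° = 27.5° to the horizontal. Measuring y along the incline from the free-surface line, vertical depth h = y·sinθ with sinθ = 0.461749.
The centroid lies 4r/(3π) = 0.324252 m above the diameter, so r − 4r/(3π) = 0.764 − 0.324252 = 0.439748 m below the topmost point, so y_c = 4.41 + 0.439748 = 4.84975 m and h_c = 4.84975 × 0.461749 = 2.23937 m.
A = πr²/2 = π × 0.764²/2 = 0.916868 m².
Resultant F = γ·h_c·A = 12.3606 × 2.23937 × 0.916868 = 25.3789 kN.

F ≈ 25.4 kN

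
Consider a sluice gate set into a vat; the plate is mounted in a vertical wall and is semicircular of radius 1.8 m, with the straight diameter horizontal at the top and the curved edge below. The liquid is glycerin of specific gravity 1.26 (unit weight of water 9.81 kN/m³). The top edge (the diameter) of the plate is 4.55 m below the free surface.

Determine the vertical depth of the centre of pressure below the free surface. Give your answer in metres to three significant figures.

h_p = 5.36 m

γ = 1.26 × 9.81 = 12.3606 kN/m³.
The centroid of a semicircle lies 4r/(3π) = 0.763944 m from the diameter, here below the top edge, so the centroid depth is h_c = 4.55 + 0.763944 = 5.31394 m.
A = πr²/2 = π × 1.8²/2 = 5.08938 m².
Resultant F = γ·h_c·A = 12.3606 × 5.31394 × 5.08938 = 334.288 kN.
I_c = (π/8 − 8/(9π))·r⁴ = 0.109757 × 1.8⁴ = 1.15219 m⁴.
Centre of pressure: y_p = y_c + I_c/(y_c·A) = 5.31394 + 1.15219/(5.31394 × 5.08938) = 5.31394 + 0.0426032 = 5.35654 m along the plane.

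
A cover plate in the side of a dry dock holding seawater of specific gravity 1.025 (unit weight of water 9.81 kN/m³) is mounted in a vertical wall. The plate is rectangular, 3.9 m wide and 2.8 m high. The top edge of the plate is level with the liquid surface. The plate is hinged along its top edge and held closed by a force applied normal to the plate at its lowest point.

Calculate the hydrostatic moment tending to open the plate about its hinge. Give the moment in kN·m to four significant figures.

M ≈ 287.0 kN·m

γ = 1.025 × 9.81 = 10.05525 kN/m³.
The centroid lies 2.8/2 = 1.4 m below the top edge, so the centroid depth is h_c = 1.4 m.
A = 3.9 × 2.8 = 10.92 m².
Resultant F = γ·h_c·A = 10.05525 × 1.4 × 10.92 = 153.725 kN.
I_c = b·h³/12 = 3.9 × 2.8³/12 = 7.1344 m⁴.
Centre of pressure: y_p = y_c + I_c/(y_c·A) = 1.4 + 7.1344/(1.4 × 10.92) = 1.4 + 0.466667 = 1.86667 m along the plane.
The resultant acts 1.4 + 0.466667 = 1.86667 m (along the plate) below the hinge at the top edge, so the moment about the hinge is M = F × 1.86667 = 153.725 × 1.86667 = 286.954 kN·m.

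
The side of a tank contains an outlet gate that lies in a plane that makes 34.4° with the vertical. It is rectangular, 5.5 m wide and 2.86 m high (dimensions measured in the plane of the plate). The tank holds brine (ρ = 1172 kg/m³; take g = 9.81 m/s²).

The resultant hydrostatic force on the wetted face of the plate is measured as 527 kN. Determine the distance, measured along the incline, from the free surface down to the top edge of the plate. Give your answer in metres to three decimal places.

γ = ρg = 1172 × 9.81 / 1000 = 11.49732 kN/m³.
A = 5.5 × 2.86 = 15.73 m².
From F = γ·h_c·A, the centroid depth is h_c = 527/(11.49732 × 15.73) = 2.91397 m.
The plate makes 34.4° with the vertical, i.e. θ = 90° − 34.4° = 55.6° to the horizontal. Measuring y along the incline from the free-surface line, vertical depth h = y·sinθ with sinθ = 0.825113.
Along the incline, y_c = h_c/sinθ = 2.91397/0.825113 = 3.5316 m.
The centroid lies 2.86/2 = 1.43 m below the top edge, so the top edge sits at y_top = 3.5316 − 1.43 = 2.1016 m along the incline.

y_top ≈ 2.102 m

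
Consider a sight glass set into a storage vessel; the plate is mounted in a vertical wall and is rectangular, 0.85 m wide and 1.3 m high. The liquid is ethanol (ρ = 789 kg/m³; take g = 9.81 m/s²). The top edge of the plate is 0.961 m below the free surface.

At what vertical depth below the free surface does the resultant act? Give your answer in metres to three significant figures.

γ = ρg = 789 × 9.81 / 1000 = 7.74009 kN/m³.
The centroid lies 1.3/2 = 0.65 m below the top edge, so the centroid depth is h_c = 0.961 + 0.65 = 1.611 m.
A = 0.85 × 1.3 = 1.105 m².
Resultant F = γ·h_c·A = 7.74009 × 1.611 × 1.105 = 13.7786 kN.
I_c = b·h³/12 = 0.85 × 1.3³/12 = 0.155621 m⁴.
Centre of pressure: y_p = y_c + I_c/(y_c·A) = 1.611 + 0.155621/(1.611 × 1.105) = 1.611 + 0.0874199 = 1.69842 m along the plane.

h_p = 1.70 m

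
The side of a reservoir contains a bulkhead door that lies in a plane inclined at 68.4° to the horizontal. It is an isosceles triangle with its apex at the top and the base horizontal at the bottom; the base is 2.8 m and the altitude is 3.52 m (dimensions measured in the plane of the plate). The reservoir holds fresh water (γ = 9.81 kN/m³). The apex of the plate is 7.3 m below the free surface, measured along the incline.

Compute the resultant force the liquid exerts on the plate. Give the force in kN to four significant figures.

γ = 9.81 kN/m³.
Let θ = 68.4° be the plate's angle to the horizontal; measure y along the incline from where the plane meets the free surface. Vertical depth h = y·sinθ with sinθ = 0.929776.
With the apex up, the centroid sits 2h/3 = 2 × 3.52/3 = 2.34667 m below the apex, so y_c = 7.3 + 2.34667 = 9.64667 m and h_c = 9.64667 × 0.929776 = 8.96924 m.
A = ½ × 2.8 × 3.52 = 4.928 m².
Resultant F = γ·h_c·A = 9.81 × 8.96924 × 4.928 = 433.606 kN.

F ≈ 433.6 kN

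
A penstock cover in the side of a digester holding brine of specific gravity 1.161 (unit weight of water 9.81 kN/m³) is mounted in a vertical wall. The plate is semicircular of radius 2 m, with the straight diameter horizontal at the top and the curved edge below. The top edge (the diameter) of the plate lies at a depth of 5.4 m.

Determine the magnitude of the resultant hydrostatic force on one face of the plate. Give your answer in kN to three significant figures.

γ = 1.161 × 9.81 = 11.38941 kN/m³.
The centroid of a semicircle lies 4r/(3π) = 0.848826 m from the diameter, here below the top edge, so the centroid depth is h_c = 5.4 + 0.848826 = 6.24883 m.
A = πr²/2 = π × 2²/2 = 6.28319 m².
Resultant F = γ·h_c·A = 11.38941 × 6.24883 × 6.28319 = 447.178 kN.

F ≈ 447 kN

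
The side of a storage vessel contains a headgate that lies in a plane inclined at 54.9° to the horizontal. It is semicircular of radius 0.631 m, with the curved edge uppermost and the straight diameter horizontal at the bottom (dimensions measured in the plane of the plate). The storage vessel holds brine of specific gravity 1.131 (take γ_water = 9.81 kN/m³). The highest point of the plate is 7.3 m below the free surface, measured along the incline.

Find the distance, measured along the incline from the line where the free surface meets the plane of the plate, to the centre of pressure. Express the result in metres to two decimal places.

y_p = 7.67 m

γ = 1.131 × 9.81 = 11.09511 kN/m³.
Let θ = 54.9° be the plate's angle to the horizontal; measure y along the incline from where the plane meets the free surface. Vertical depth h = y·sinθ with sinθ = 0.818150.
The centroid lies 4r/(3π) = 0.267805 m above the diameter, so r − 4r/(3π) = 0.631 − 0.267805 = 0.363195 m below the topmost point, so y_c = 7.3 + 0.363195 = 7.66319 m and h_c = 7.66319 × 0.818150 = 6.26964 m.
A = πr²/2 = π × 0.631²/2 = 0.62543 m².
Resultant F = γ·h_c·A = 11.09511 × 6.26964 × 0.62543 = 43.5064 kN.
I_c = (π/8 − 8/(9π))·r⁴ = 0.109757 × 0.631⁴ = 0.0174 m⁴.
Centre of pressure: y_p = y_c + I_c/(y_c·A) = 7.66319 + 0.0174/(7.66319 × 0.62543) = 7.66319 + 0.00363045 = 7.66682 m along the plane.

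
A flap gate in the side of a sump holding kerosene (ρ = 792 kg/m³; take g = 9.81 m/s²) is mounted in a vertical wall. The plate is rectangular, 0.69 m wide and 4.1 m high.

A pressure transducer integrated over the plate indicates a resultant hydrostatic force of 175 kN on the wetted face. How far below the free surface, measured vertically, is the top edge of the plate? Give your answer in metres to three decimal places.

d_top ≈ 5.912 m

γ = ρg = 792 × 9.81 / 1000 = 7.76952 kN/m³.
A = 0.69 × 4.1 = 2.829 m².
From F = γ·h_c·A, the centroid depth is h_c = 175/(7.76952 × 2.829) = 7.96179 m.
The centroid lies 4.1/2 = 2.05 m below the top edge, so the top edge sits at h_top = 7.96179 − 2.05 = 5.91179 m below the surface.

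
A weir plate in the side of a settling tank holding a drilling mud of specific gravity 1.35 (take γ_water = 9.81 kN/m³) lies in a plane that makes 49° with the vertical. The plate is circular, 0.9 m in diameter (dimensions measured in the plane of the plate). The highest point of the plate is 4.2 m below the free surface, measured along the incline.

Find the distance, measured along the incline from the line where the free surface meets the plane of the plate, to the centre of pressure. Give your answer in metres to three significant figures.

γ = 1.35 × 9.81 = 13.2435 kN/m³.
The plate makes 49° with the vertical, i.e. θ = 90° − 49° = 41° to the horizontal. Measuring y along the incline from the free-surface line, vertical depth h = y·sinθ with sinθ = 0.656059.
The centroid is at the centre, 0.45 m below the top of the plate, so y_c = 4.2 + 0.45 = 4.65 m and h_c = 4.65 × 0.656059 = 3.05067 m.
A = π(0.45)² = 0.636173 m².
Resultant F = γ·h_c·A = 13.2435 × 3.05067 × 0.636173 = 25.7024 kN.
I_c = πr⁴/4 = π × 0.45⁴/4 = 0.0322062 m⁴.
Centre of pressure: y_p = y_c + I_c/(y_c·A) = 4.65 + 0.0322062/(4.65 × 0.636173) = 4.65 + 0.0108871 = 4.66089 m along the plane.

y_p = 4.66 m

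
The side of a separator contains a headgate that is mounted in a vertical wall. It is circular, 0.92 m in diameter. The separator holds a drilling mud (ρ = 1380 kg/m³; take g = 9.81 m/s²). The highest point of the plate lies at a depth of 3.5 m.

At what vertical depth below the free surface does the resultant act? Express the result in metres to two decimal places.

γ = ρg = 1380 × 9.81 / 1000 = 13.5378 kN/m³.
The centroid is at the centre, 0.46 m below the top of the plate, so the centroid depth is h_c = 3.5 + 0.46 = 3.96 m.
A = π(0.46)² = 0.664761 m².
Resultant F = γ·h_c·A = 13.5378 × 3.96 × 0.664761 = 35.6376 kN.
I_c = πr⁴/4 = π × 0.46⁴/4 = 0.0351659 m⁴.
Centre of pressure: y_p = y_c + I_c/(y_c·A) = 3.96 + 0.0351659/(3.96 × 0.664761) = 3.96 + 0.0133586 = 3.97336 m along the plane.

h_p = 3.97 m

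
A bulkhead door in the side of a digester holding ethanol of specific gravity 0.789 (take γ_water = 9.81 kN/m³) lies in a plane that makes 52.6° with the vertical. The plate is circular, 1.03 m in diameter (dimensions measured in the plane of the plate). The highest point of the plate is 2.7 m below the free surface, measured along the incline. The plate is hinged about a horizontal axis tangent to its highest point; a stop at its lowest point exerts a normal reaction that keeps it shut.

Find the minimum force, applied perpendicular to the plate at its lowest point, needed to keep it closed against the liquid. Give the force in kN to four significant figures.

P ≈ 6.549 kN

γ = 0.789 × 9.81 = 7.74009 kN/m³.
The plate makes 52.6° with the vertical, i.e. θ = 90° − 52.6° = 37.4° to the horizontal. Measuring y along the incline from the free-surface line, vertical depth h = y·sinθ with sinθ = 0.607376.
The centroid is at the centre, 0.515 m below the top of the plate, so y_c = 2.7 + 0.515 = 3.215 m and h_c = 3.215 × 0.607376 = 1.95271 m.
A = π(0.515)² = 0.833229 m².
Resultant F = γ·h_c·A = 7.74009 × 1.95271 × 0.833229 = 12.5935 kN.
I_c = πr⁴/4 = π × 0.515⁴/4 = 0.0552483 m⁴.
Centre of pressure: y_p = y_c + I_c/(y_c·A) = 3.215 + 0.0552483/(3.215 × 0.833229) = 3.215 + 0.020624 = 3.23562 m along the plane.
The resultant acts 0.515 + 0.020624 = 0.535624 m (along the plate) below the hinge at the top edge, so the moment about the hinge is M = F × 0.535624 = 12.5935 × 0.535624 = 6.74538 kN·m.
A normal force at the bottom, 1.03 m from the hinge, must supply this moment: P = 6.74538/1.03 = 6.54891 kN.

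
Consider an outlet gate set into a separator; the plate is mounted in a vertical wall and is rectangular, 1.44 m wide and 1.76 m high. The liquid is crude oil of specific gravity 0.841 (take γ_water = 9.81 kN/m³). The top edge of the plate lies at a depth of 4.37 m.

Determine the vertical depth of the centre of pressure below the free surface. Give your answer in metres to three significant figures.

γ = 0.841 × 9.81 = 8.25021 kN/m³.
The centroid lies 1.76/2 = 0.88 m below the top edge, so the centroid depth is h_c = 4.37 + 0.88 = 5.25 m.
A = 1.44 × 1.76 = 2.5344 m².
Resultant F = γ·h_c·A = 8.25021 × 5.25 × 2.5344 = 109.774 kN.
I_c = b·h³/12 = 1.44 × 1.76³/12 = 0.654213 m⁴.
Centre of pressure: y_p = y_c + I_c/(y_c·A) = 5.25 + 0.654213/(5.25 × 2.5344) = 5.25 + 0.0491682 = 5.29917 m along the plane.

h_p = 5.30 m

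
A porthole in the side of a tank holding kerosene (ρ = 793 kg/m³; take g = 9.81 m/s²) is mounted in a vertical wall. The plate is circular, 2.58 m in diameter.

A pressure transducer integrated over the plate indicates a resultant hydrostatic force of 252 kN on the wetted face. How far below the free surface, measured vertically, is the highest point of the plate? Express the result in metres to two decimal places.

γ = ρg = 793 × 9.81 / 1000 = 7.77933 kN/m³.
A = π(1.29)² = 5.22792 m².
From F = γ·h_c·A, the centroid depth is h_c = 252/(7.77933 × 5.22792) = 6.19626 m.
The centroid is at the centre, 1.29 m below the top of the plate, so the highest point sits at h_top = 6.19626 − 1.29 = 4.90626 m below the surface.

d_top ≈ 4.91 m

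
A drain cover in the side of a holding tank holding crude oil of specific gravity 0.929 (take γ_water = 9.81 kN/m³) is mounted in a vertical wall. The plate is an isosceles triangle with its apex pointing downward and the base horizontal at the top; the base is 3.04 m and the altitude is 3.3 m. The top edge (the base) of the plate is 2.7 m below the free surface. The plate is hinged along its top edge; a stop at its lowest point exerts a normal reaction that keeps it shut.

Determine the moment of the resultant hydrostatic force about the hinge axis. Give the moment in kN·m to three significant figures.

M ≈ 219 kN·m

γ = 0.929 × 9.81 = 9.11349 kN/m³.
With the apex down, the centroid sits h/3 = 3.3/3 = 1.1 m below the base (the top edge), so the centroid depth is h_c = 2.7 + 1.1 = 3.8 m.
A = ½ × 3.04 × 3.3 = 5.016 m².
Resultant F = γ·h_c·A = 9.11349 × 3.8 × 5.016 = 173.71 kN.
I_c = b·h³/36 = 3.04 × 3.3³/36 = 3.03468 m⁴.
Centre of pressure: y_p = y_c + I_c/(y_c·A) = 3.8 + 3.03468/(3.8 × 5.016) = 3.8 + 0.159211 = 3.95921 m along the plane.
The resultant acts 1.1 + 0.159211 = 1.25921 m (along the plate) below the hinge at the top edge, so the moment about the hinge is M = F × 1.25921 = 173.71 × 1.25921 = 218.737 kN·m.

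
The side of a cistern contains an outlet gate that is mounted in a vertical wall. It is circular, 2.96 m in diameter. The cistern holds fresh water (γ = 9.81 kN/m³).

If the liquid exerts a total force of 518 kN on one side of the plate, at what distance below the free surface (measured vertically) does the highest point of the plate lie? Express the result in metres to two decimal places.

γ = 9.81 kN/m³.
A = π(1.48)² = 6.88134 m².
From F = γ·h_c·A, the centroid depth is h_c = 518/(9.81 × 6.88134) = 7.6734 m.
The centroid is at the centre, 1.48 m below the top of the plate, so the highest point sits at h_top = 7.6734 − 1.48 = 6.1934 m below the surface.

d_top ≈ 6.19 m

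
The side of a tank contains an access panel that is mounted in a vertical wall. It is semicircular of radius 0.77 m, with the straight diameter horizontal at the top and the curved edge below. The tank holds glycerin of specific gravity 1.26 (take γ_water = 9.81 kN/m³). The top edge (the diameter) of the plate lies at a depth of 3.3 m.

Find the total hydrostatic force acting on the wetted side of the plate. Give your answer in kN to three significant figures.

γ = 1.26 × 9.81 = 12.3606 kN/m³.
The centroid of a semicircle lies 4r/(3π) = 0.326798 m from the diameter, here below the top edge, so the centroid depth is h_c = 3.3 + 0.326798 = 3.6268 m.
A = πr²/2 = π × 0.77²/2 = 0.931325 m².
Resultant F = γ·h_c·A = 12.3606 × 3.6268 × 0.931325 = 41.7508 kN.

F ≈ 41.8 kN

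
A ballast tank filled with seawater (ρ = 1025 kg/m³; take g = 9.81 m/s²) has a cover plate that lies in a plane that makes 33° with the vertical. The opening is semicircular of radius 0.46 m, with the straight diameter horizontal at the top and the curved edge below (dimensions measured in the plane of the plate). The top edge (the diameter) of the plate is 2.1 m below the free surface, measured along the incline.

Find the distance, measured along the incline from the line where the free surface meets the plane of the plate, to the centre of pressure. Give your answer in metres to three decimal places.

y_p = 2.302 m

γ = ρg = 1025 × 9.81 / 1000 = 10.05525 kN/m³.
The plate makes 33° with the vertical, i.e. θ = 90° − 33° = 57° to the horizontal. Measuring y along the incline from the free-surface line, vertical depth h = y·sinθ with sinθ = 0.838671.
The centroid of a semicircle lies 4r/(3π) = 0.19523 m from the diameter, here below the top edge, so y_c = 2.1 + 0.19523 = 2.29523 m and h_c = 2.29523 × 0.838671 = 1.92494 m.
A = πr²/2 = π × 0.46²/2 = 0.332381 m².
Resultant F = γ·h_c·A = 10.05525 × 1.92494 × 0.332381 = 6.43348 kN.
I_c = (π/8 − 8/(9π))·r⁴ = 0.109757 × 0.46⁴ = 0.00491432 m⁴.
Centre of pressure: y_p = y_c + I_c/(y_c·A) = 2.29523 + 0.00491432/(2.29523 × 0.332381) = 2.29523 + 0.00644171 = 2.30167 m along the plane.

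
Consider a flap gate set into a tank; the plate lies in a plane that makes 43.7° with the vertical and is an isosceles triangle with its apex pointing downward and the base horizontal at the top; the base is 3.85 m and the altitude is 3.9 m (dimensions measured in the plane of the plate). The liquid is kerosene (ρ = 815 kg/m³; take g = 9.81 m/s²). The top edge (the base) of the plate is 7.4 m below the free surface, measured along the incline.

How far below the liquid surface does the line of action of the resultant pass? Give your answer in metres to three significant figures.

h_p = 6.36 m

γ = ρg = 815 × 9.81 / 1000 = 7.99515 kN/m³.
The plate makes 43.7° with the vertical, i.e. θ = 90° − 43.7° = 46.3° to the horizontal. Measuring y along the incline from the free-surface line, vertical depth h = y·sinθ with sinθ = 0.722967.
With the apex down, the centroid sits h/3 = 3.9/3 = 1.3 m below the base (the top edge), so y_c = 7.4 + 1.3 = 8.7 m and h_c = 8.7 × 0.722967 = 6.28981 m.
A = ½ × 3.85 × 3.9 = 7.5075 m².
Resultant F = γ·h_c·A = 7.99515 × 6.28981 × 7.5075 = 377.537 kN.
I_c = b·h³/36 = 3.85 × 3.9³/36 = 6.34384 m⁴.
Centre of pressure: y_p = y_c + I_c/(y_c·A) = 8.7 + 6.34384/(8.7 × 7.5075) = 8.7 + 0.0971265 = 8.79713 m along the plane.
Vertically, h_p = y_p·sinθ = 8.79713 × 0.722967 = 6.36003 m.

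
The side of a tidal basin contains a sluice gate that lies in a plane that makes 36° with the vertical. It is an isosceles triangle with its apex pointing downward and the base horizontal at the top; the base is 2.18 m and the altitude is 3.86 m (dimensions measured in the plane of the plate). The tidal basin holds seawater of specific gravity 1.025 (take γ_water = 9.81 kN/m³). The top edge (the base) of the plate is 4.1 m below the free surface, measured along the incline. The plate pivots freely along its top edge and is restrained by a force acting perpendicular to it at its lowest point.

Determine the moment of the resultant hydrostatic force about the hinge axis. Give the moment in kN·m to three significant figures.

M ≈ 266 kN·m

γ = 1.025 × 9.81 = 10.05525 kN/m³.
The plate makes 36° with the vertical, i.e. θ = 90° − 36° = 54° to the horizontal. Measuring y along the incline from the free-surface line, vertical depth h = y·sinθ with sinθ = 0.809017.
With the apex down, the centroid sits h/3 = 3.86/3 = 1.28667 m below the base (the top edge), so y_c = 4.1 + 1.28667 = 5.38667 m and h_c = 5.38667 × 0.809017 = 4.35791 m.
A = ½ × 2.18 × 3.86 = 4.2074 m².
Resultant F = γ·h_c·A = 10.05525 × 4.35791 × 4.2074 = 184.368 kN.
I_c = b·h³/36 = 2.18 × 3.86³/36 = 3.4827 m⁴.
Centre of pressure: y_p = y_c + I_c/(y_c·A) = 5.38667 + 3.4827/(5.38667 × 4.2074) = 5.38667 + 0.153667 = 5.54034 m along the plane.
The resultant acts 1.28667 + 0.153667 = 1.44034 m (along the plate) below the hinge at the top edge, so the moment about the hinge is M = F × 1.44034 = 184.368 × 1.44034 = 265.553 kN·m.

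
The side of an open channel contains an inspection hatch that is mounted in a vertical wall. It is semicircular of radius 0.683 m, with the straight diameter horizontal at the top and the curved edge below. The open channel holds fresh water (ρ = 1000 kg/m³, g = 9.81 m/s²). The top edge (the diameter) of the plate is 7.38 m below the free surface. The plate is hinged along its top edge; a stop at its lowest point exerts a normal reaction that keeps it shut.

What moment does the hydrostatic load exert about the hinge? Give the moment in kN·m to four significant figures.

M ≈ 16.22 kN·m

γ = ρg = 1000 × 9.81 = 9810 N/m³ = 9.81 kN/m³.
The centroid of a semicircle lies 4r/(3π) = 0.289874 m from the diameter, here below the top edge, so the centroid depth is h_c = 7.38 + 0.289874 = 7.66987 m.
A = πr²/2 = π × 0.683²/2 = 0.732759 m².
Resultant F = γ·h_c·A = 9.81 × 7.66987 × 0.732759 = 55.1338 kN.
I_c = (π/8 − 8/(9π))·r⁴ = 0.109757 × 0.683⁴ = 0.0238844 m⁴.
Centre of pressure: y_p = y_c + I_c/(y_c·A) = 7.66987 + 0.0238844/(7.66987 × 0.732759) = 7.66987 + 0.00424977 = 7.67412 m along the plane.
The resultant acts 0.289874 + 0.00424977 = 0.294124 m (along the plate) below the hinge at the top edge, so the moment about the hinge is M = F × 0.294124 = 55.1338 × 0.294124 = 16.2162 kN·m.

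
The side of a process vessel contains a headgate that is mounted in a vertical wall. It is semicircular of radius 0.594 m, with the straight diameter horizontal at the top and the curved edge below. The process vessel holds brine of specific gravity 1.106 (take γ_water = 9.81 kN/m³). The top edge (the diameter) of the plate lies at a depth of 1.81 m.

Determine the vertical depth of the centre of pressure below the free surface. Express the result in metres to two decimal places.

h_p = 2.07 m

γ = 1.106 × 9.81 = 10.84986 kN/m³.
The centroid of a semicircle lies 4r/(3π) = 0.252101 m from the diameter, here below the top edge, so the centroid depth is h_c = 1.81 + 0.252101 = 2.0621 m.
A = πr²/2 = π × 0.594²/2 = 0.554233 m².
Resultant F = γ·h_c·A = 10.84986 × 2.0621 × 0.554233 = 12.4001 kN.
I_c = (π/8 − 8/(9π))·r⁴ = 0.109757 × 0.594⁴ = 0.013664 m⁴.
Centre of pressure: y_p = y_c + I_c/(y_c·A) = 2.0621 + 0.013664/(2.0621 × 0.554233) = 2.0621 + 0.0119557 = 2.07406 m along the plane.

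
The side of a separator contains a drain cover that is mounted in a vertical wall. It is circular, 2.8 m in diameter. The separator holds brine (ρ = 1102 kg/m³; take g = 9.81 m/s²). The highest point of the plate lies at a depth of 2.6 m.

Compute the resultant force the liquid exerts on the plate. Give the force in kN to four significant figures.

γ = ρg = 1102 × 9.81 / 1000 = 10.81062 kN/m³.
The centroid is at the centre, 1.4 m below the top of the plate, so the centroid depth is h_c = 2.6 + 1.4 = 4 m.
A = π(1.4)² = 6.15752 m².
Resultant F = γ·h_c·A = 10.81062 × 4 × 6.15752 = 266.266 kN.

F ≈ 266.3 kN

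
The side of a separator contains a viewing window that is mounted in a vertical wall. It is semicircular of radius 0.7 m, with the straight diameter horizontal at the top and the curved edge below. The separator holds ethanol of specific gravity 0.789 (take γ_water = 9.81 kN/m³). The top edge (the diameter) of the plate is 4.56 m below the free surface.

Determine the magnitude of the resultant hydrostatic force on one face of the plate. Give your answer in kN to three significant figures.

F ≈ 28.9 kN

γ = 0.789 × 9.81 = 7.74009 kN/m³.
The centroid of a semicircle lies 4r/(3π) = 0.297089 m from the diameter, here below the top edge, so the centroid depth is h_c = 4.56 + 0.297089 = 4.85709 m.
A = πr²/2 = π × 0.7²/2 = 0.76969 m².
Resultant F = γ·h_c·A = 7.74009 × 4.85709 × 0.76969 = 28.936 kN.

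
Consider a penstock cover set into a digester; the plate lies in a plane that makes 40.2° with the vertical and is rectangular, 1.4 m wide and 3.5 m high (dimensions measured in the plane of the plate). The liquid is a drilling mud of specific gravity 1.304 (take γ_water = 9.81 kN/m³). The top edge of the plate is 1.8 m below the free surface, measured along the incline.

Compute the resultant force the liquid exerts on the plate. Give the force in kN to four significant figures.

F ≈ 170.0 kN

γ = 1.304 × 9.81 = 12.79224 kN/m³.
The plate makes 40.2° with the vertical, i.e. θ = 90° − 40.2° = 49.8° to the horizontal. Measuring y along the incline from the free-surface line, vertical depth h = y·sinθ with sinθ = 0.763796.
The centroid lies 3.5/2 = 1.75 m below the top edge, so y_c = 1.8 + 1.75 = 3.55 m and h_c = 3.55 × 0.763796 = 2.71148 m.
A = 1.4 × 3.5 = 4.9 m².
Resultant F = γ·h_c·A = 12.79224 × 2.71148 × 4.9 = 169.961 kN.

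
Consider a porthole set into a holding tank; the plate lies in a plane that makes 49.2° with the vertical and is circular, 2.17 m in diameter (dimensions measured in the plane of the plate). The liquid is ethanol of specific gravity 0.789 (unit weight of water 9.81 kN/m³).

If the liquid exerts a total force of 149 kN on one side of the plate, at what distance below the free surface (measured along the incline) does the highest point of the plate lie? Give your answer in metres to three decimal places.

γ = 0.789 × 9.81 = 7.74009 kN/m³.
A = π(1.085)² = 3.69836 m².
From F = γ·h_c·A, the centroid depth is h_c = 149/(7.74009 × 3.69836) = 5.20512 m.
The plate makes 49.2° with the vertical, i.e. θ = 90° − 49.2° = 40.8° to the horizontal. Measuring y along the incline from the free-surface line, vertical depth h = y·sinθ with sinθ = 0.653421.
Along the incline, y_c = h_c/sinθ = 5.20512/0.653421 = 7.96595 m.
The centroid is at the centre, 1.085 m below the top of the plate, so the highest point sits at y_top = 7.96595 − 1.085 = 6.88095 m along the incline.

y_top ≈ 6.881 m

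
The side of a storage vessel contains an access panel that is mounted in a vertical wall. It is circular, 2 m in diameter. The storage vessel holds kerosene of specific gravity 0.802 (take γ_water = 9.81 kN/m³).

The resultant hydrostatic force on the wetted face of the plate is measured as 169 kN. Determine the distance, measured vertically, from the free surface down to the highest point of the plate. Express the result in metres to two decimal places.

γ = 0.802 × 9.81 = 7.86762 kN/m³.
A = π(1)² = 3.14159 m².
From F = γ·h_c·A, the centroid depth is h_c = 169/(7.86762 × 3.14159) = 6.83744 m.
The centroid is at the centre, 1 m below the top of the plate, so the highest point sits at h_top = 6.83744 − 1 = 5.83744 m below the surface.

d_top ≈ 5.84 m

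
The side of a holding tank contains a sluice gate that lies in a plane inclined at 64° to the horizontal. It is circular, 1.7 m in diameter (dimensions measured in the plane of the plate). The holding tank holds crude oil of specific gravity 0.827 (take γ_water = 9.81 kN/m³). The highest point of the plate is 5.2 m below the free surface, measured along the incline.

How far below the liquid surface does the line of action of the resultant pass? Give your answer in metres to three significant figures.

γ = 0.827 × 9.81 = 8.11287 kN/m³.
Let θ = 64° be the plate's angle to the horizontal; measure y along the incline from where the plane meets the free surface. Vertical depth h = y·sinθ with sinθ = 0.898794.
The centroid is at the centre, 0.85 m below the top of the plate, so y_c = 5.2 + 0.85 = 6.05 m and h_c = 6.05 × 0.898794 = 5.4377 m.
A = π(0.85)² = 2.2698 m².
Resultant F = γ·h_c·A = 8.11287 × 5.4377 × 2.2698 = 100.133 kN.
I_c = πr⁴/4 = π × 0.85⁴/4 = 0.409983 m⁴.
Centre of pressure: y_p = y_c + I_c/(y_c·A) = 6.05 + 0.409983/(6.05 × 2.2698) = 6.05 + 0.0298554 = 6.07986 m along the plane.
Vertically, h_p = y_p·sinθ = 6.07986 × 0.898794 = 5.46454 m.

h_p = 5.46 m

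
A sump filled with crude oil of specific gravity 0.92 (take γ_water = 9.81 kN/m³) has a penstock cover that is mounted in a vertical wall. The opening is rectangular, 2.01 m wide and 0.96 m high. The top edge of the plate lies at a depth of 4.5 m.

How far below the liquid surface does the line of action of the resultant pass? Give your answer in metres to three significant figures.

h_p = 5.00 m

γ = 0.92 × 9.81 = 9.0252 kN/m³.
The centroid lies 0.96/2 = 0.48 m below the top edge, so the centroid depth is h_c = 4.5 + 0.48 = 4.98 m.
A = 2.01 × 0.96 = 1.9296 m².
Resultant F = γ·h_c·A = 9.0252 × 4.98 × 1.9296 = 86.7268 kN.
I_c = b·h³/12 = 2.01 × 0.96³/12 = 0.148193 m⁴.
Centre of pressure: y_p = y_c + I_c/(y_c·A) = 4.98 + 0.148193/(4.98 × 1.9296) = 4.98 + 0.0154217 = 4.99542 m along the plane.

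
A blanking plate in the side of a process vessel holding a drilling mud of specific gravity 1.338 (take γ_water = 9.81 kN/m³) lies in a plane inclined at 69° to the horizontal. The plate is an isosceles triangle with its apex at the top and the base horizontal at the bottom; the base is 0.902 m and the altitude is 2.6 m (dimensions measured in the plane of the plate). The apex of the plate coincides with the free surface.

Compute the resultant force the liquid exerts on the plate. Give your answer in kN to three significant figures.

γ = 1.338 × 9.81 = 13.12578 kN/m³.
Let θ = 69° be the plate's angle to the horizontal; measure y along the incline from where the plane meets the free surface. Vertical depth h = y·sinθ with sinθ = 0.933580.
With the apex up, the centroid sits 2h/3 = 2 × 2.6/3 = 1.73333 m below the apex, so y_c = 1.73333 m and h_c = 1.73333 × 0.933580 = 1.6182 m.
A = ½ × 0.902 × 2.6 = 1.1726 m².
Resultant F = γ·h_c·A = 13.12578 × 1.6182 × 1.1726 = 24.9062 kN.

F ≈ 24.9 kN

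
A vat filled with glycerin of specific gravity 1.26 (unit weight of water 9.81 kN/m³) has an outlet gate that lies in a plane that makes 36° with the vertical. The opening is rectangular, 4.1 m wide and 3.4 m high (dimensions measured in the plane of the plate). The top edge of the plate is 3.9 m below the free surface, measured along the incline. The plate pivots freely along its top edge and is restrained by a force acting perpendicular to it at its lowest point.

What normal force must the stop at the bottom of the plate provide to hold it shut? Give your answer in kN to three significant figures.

γ = 1.26 × 9.81 = 12.3606 kN/m³.
The plate makes 36° with the vertical, i.e. θ = 90° − 36° = 54° to the horizontal. Measuring y along the incline from the free-surface line, vertical depth h = y·sinθ with sinθ = 0.809017.
The centroid lies 3.4/2 = 1.7 m below the top edge, so y_c = 3.9 + 1.7 = 5.6 m and h_c = 5.6 × 0.809017 = 4.5305 m.
A = 4.1 × 3.4 = 13.94 m².
Resultant F = γ·h_c·A = 12.3606 × 4.5305 × 13.94 = 780.636 kN.
I_c = b·h³/12 = 4.1 × 3.4³/12 = 13.4289 m⁴.
Centre of pressure: y_p = y_c + I_c/(y_c·A) = 5.6 + 13.4289/(5.6 × 13.94) = 5.6 + 0.172024 = 5.77202 m along the plane.
The resultant acts 1.7 + 0.172024 = 1.87202 m (along the plate) below the hinge at the top edge, so the moment about the hinge is M = F × 1.87202 = 780.636 × 1.87202 = 1461.37 kN·m.
A normal force at the bottom, 3.4 m from the hinge, must supply this moment: P = 1461.37/3.4 = 429.815 kN.

P ≈ 430 kN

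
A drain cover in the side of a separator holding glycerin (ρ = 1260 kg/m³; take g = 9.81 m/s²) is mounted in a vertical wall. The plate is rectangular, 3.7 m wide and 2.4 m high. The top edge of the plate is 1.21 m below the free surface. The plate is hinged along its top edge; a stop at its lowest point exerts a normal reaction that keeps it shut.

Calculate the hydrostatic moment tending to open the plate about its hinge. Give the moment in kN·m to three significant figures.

γ = ρg = 1260 × 9.81 / 1000 = 12.3606 kN/m³.
The centroid lies 2.4/2 = 1.2 m below the top edge, so the centroid depth is h_c = 1.21 + 1.2 = 2.41 m.
A = 3.7 × 2.4 = 8.88 m².
Resultant F = γ·h_c·A = 12.3606 × 2.41 × 8.88 = 264.527 kN.
I_c = b·h³/12 = 3.7 × 2.4³/12 = 4.2624 m⁴.
Centre of pressure: y_p = y_c + I_c/(y_c·A) = 2.41 + 4.2624/(2.41 × 8.88) = 2.41 + 0.19917 = 2.60917 m along the plane.
The resultant acts 1.2 + 0.19917 = 1.39917 m (along the plate) below the hinge at the top edge, so the moment about the hinge is M = F × 1.39917 = 264.527 × 1.39917 = 370.118 kN·m.

M ≈ 370 kN·m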